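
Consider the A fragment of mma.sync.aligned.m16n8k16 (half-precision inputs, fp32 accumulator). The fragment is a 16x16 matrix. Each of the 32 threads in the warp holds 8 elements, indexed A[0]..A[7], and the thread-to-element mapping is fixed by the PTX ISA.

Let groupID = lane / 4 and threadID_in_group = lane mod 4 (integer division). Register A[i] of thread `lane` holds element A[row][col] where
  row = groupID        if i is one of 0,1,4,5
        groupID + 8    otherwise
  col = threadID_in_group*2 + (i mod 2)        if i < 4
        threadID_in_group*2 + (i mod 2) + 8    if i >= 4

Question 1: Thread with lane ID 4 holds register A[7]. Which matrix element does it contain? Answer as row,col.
9,9

lane 4: gid=1 (4/4), tid=0 (4%4)
i=7: r=1+8=9, c=0*2+1+8=9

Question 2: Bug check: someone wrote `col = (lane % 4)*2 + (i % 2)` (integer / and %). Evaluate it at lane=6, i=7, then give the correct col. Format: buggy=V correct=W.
buggy=5 correct=13

`(lane % 4)*2 + (i % 2)`[6,7]->5
lane 6->6/4=1, 6 mod 4=2
i=7  r:1+8->9  c:2·2+1+8->13
col: 5 vs 13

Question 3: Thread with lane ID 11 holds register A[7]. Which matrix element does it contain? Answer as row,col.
lane 11: G=2 (11/4), T=3 (11%4)
i=7: r=2+8=10, c=3*2+1+8=15

10,15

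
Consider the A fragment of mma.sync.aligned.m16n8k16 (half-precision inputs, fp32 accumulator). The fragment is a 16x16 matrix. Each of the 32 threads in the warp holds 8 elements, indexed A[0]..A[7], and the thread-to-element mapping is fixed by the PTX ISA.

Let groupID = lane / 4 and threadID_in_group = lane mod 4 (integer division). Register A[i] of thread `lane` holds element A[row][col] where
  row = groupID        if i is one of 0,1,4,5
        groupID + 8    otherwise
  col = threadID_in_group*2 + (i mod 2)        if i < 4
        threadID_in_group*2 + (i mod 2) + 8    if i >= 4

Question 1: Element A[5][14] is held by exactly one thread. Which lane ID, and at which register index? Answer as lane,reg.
r:5=>grp=5,rB=0  c:14=>cB=1,tig=3,lo=0
L=5*4+3=23  i=1*4+0*2+0=4

23,4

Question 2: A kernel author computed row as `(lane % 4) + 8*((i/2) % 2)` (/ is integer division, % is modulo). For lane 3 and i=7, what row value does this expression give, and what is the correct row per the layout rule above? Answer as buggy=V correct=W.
`(lane % 4) + 8*((i/2) % 2)`[3,7]->11
lane 3->3/4=0, 3 mod 4=3
i=7  r:0+8->8  c:2·3+1+8->15
row: 11 vs 8

buggy=11 correct=8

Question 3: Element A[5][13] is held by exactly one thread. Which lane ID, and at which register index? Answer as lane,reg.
r:5=>grp=5,rB=0  c:13=>cB=1,tig=2,lo=1
L=5*4+2=22  i=1*4+0*2+1=5

22,5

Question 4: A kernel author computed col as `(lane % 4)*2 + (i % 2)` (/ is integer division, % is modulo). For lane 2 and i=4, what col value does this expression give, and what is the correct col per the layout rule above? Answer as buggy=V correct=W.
`(lane % 4)*2 + (i % 2)`[2,4]->4
2: g=0,t=2
[4] (0+0,2*2+0+8) = (0,12)
col: 4 vs 12

buggy=4 correct=12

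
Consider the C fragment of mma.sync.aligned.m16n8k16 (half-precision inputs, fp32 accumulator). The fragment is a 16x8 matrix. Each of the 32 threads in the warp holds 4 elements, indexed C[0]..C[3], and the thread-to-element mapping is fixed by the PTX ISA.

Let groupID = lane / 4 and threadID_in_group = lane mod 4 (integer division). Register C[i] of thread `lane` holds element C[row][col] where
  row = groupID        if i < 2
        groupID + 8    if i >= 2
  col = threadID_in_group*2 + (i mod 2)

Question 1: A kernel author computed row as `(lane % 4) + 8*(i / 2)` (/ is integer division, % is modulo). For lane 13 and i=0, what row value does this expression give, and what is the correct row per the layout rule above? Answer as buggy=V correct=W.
`(lane % 4) + 8*(i / 2)`[13,0]→1
lane 13: G=3 (13/4), T=1 (13%4)
i=0: r=3+0=3, c=1*2+0=2
row: 1 vs 3

buggy=1 correct=3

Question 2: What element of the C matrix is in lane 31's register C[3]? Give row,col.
L=31→G=31>>2=7, T=31&3=3
[3]→row 7+8=15  col 3·2+1=7

15,7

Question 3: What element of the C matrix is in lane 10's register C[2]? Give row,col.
10,4

10: G=2,T=2
[2] (2+8,2*2+0) = (10,4)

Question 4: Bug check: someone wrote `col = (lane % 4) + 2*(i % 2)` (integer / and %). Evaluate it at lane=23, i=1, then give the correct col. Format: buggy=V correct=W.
`(lane % 4) + 2*(i % 2)`[23,1]⇒5
23: gr=5,th=3
[1] (5+0,3*2+1) = (5,7)
col: 5 vs 7

buggy=5 correct=7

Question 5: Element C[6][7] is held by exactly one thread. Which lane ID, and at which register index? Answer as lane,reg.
27,1

r=6⇒gr=6,Rb=0  c=7⇒th=3,odd=1
L=6*4+3=27  i=0*2+1=1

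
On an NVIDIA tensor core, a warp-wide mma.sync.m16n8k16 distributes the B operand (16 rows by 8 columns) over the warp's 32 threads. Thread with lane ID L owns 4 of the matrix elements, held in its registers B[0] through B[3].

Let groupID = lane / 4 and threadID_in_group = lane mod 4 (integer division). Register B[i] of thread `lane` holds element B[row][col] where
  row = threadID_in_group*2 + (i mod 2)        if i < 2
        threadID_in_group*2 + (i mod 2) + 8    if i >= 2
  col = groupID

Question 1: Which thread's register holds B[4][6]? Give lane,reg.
c=6→G=6  r=4→rhi=0,T=2,p=0
L=6*4+2=26  i=0*2+0=0

26,0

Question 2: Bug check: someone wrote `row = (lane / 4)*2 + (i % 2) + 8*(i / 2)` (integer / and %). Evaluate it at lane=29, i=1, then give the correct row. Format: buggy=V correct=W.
`(lane / 4)*2 + (i % 2) + 8*(i / 2)`[29,1]->15
L=29->gid=29>>2=7, tid=29&3=1
[1]->row 1·2+1+0=3  col gid=7
row: 15 vs 3

buggy=15 correct=3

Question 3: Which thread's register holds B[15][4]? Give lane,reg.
19,3

c=4⇒gr=4  r=15⇒Rb=1,th=3,odd=1
L=4*4+3=19  i=1*2+1=3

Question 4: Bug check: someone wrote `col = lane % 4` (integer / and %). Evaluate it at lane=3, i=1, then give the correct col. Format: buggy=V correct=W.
`lane % 4`[3,1]=>3
lane 3=>3/4=0, 3 mod 4=3
i=1  r:2·3+1+0=>7  c:0
col: 3 vs 0

buggy=3 correct=0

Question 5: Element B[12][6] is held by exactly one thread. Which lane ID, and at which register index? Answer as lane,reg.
26,2

c=6->g=6  r=12->rb=1,t=2,b0=0
L=6*4+2=26  i=1*2+0=2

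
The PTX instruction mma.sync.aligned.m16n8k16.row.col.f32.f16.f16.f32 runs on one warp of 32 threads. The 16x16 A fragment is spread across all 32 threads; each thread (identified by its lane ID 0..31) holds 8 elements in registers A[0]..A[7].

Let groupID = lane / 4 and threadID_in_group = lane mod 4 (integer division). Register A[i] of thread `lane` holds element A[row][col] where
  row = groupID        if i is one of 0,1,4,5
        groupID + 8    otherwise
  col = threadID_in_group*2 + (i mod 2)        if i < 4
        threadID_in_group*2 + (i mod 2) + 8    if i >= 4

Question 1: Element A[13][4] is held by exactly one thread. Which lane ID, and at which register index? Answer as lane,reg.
22,2

r=13⇒gr=5,Rb=1  c=4⇒Cb=0,th=2,odd=0
L=5*4+2=22  i=0*4+1*2+0=2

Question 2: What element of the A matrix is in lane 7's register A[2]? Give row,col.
7: g=1,t=3
[2] (1+8,3*2+0+0) = (9,6)

9,6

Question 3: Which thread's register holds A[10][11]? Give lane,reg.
r:10=>grp=2,rB=1  c:11=>cB=1,tig=1,lo=1
L=2*4+1=9  i=1*4+1*2+1=7

9,7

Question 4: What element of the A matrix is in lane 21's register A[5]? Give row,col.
5,11

L=21=>grp=21>>2=5, tig=21&3=1
[5]=>row 5+0=5  col 1·2+1+8=11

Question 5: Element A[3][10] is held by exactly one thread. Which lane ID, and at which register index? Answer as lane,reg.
13,4

r:3=>grp=3,rB=0  c:10=>cB=1,tig=1,lo=0
L=3*4+1=13  i=1*4+0*2+0=4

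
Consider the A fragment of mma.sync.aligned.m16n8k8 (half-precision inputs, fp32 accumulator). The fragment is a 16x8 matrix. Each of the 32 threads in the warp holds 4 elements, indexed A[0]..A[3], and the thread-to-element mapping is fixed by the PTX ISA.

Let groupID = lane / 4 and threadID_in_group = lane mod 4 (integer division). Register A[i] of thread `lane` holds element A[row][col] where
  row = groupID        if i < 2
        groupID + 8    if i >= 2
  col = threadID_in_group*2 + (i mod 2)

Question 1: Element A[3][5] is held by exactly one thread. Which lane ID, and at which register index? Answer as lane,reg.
r: 3->gid=3,r8=0  c: 5->tid=2,i&1=1
L=3*4+2=14  i=0*2+1=1

14,1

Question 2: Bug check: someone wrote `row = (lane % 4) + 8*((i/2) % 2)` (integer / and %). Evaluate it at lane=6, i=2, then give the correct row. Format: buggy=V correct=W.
`(lane % 4) + 8*((i/2) % 2)`[6,2]→10
lane 6: G=1 (6/4), T=2 (6%4)
i=2: r=1+8=9, c=2*2+0=4
row: 10 vs 9

buggy=10 correct=9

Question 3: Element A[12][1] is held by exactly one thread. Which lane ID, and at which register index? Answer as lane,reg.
r=12⇒gr=4,Rb=1  c=1⇒th=0,odd=1
L=4*4+0=16  i=1*2+1=3

16,3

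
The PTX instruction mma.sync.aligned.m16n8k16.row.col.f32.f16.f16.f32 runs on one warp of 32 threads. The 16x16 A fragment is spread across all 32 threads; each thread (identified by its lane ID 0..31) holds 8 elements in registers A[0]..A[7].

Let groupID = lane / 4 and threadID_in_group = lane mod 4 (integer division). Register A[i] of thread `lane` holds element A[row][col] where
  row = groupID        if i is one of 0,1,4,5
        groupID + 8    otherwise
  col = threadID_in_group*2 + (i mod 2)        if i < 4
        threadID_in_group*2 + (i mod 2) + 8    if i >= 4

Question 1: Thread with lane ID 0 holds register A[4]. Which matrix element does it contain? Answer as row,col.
0,8

lane 0→0/4=0, 0 mod 4=0
i=4  r:0+0→0  c:2·0+0+8→8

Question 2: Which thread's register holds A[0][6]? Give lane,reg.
r:0=>grp=0,rB=0  c:6=>cB=0,tig=3,lo=0
L=0*4+3=3  i=0*4+0*2+0=0

3,0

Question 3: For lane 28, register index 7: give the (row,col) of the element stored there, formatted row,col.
lane 28: g=7 (28/4), t=0 (28%4)
i=7: r=7+8=15, c=0*2+1+8=9

15,9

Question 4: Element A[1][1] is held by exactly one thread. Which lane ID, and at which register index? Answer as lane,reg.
4,1

r:1=>grp=1,rB=0  c:1=>cB=0,tig=0,lo=1
L=1*4+0=4  i=0*4+0*2+1=1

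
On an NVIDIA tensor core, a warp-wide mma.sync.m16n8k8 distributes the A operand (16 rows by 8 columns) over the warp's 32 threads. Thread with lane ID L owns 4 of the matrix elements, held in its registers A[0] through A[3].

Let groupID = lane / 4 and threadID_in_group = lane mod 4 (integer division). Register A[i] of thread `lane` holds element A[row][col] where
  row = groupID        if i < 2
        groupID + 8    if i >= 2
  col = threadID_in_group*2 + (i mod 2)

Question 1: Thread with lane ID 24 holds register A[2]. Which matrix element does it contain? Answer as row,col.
lane 24=>24/4=6, 24 mod 4=0
i=2  r:6+8=>14  c:2·0+0=>0

14,0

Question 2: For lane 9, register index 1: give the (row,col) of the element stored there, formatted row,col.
L=9->g=9>>2=2, t=9&3=1
[1]->row 2+0=2  col 1·2+1=3

2,3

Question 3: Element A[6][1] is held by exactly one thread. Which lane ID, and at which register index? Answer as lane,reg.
r: 6->gid=6,r8=0  c: 1->tid=0,i&1=1
L=6*4+0=24  i=0*2+1=1

24,1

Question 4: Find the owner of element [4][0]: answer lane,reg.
r: 4->gid=4,r8=0  c: 0->tid=0,i&1=0
L=4*4+0=16  i=0*2+0=0

16,0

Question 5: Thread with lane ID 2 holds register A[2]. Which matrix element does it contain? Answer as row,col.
8,4

2: gr=0,th=2
[2] (0+8,2*2+0) = (8,4)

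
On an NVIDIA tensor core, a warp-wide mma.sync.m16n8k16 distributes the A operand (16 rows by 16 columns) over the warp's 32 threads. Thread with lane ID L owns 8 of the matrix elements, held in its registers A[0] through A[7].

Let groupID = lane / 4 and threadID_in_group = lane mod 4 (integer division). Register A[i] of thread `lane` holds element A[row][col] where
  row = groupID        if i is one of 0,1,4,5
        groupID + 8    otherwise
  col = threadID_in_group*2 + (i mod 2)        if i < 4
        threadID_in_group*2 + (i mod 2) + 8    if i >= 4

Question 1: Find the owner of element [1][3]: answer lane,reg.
5,1

r: 1->gid=1,r8=0  c: 3->c8=0,tid=1,i&1=1
L=1*4+1=5  i=0*4+0*2+1=1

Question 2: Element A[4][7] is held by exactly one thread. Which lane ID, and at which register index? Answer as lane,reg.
19,1

r=4->g=4,rb=0  c=7->cb=0,t=3,b0=1
L=4*4+3=19  i=0*4+0*2+1=1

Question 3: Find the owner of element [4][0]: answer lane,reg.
r: 4->gid=4,r8=0  c: 0->c8=0,tid=0,i&1=0
L=4*4+0=16  i=0*4+0*2+0=0

16,0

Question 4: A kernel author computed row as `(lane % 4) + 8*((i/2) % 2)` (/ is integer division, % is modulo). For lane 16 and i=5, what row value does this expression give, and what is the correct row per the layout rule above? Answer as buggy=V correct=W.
buggy=0 correct=4

`(lane % 4) + 8*((i/2) % 2)`[16,5]=>0
16: grp=4,tig=0
[5] (4+0,0*2+1+8) = (4,9)
row: 0 vs 4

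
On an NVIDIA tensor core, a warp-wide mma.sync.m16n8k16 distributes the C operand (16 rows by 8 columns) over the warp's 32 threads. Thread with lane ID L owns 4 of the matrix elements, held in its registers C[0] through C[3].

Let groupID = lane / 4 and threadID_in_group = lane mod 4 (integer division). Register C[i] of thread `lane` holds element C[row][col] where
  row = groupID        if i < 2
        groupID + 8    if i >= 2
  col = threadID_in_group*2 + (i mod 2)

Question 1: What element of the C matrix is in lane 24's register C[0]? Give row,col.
6,0

lane 24=>24/4=6, 24 mod 4=0
i=0  r:6+0=>6  c:2·0+0=>0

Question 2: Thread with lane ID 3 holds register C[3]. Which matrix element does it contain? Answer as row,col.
lane 3->3/4=0, 3 mod 4=3
i=3  r:0+8->8  c:2·3+1->7

8,7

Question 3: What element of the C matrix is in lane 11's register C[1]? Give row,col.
2,7

lane 11=>11/4=2, 11 mod 4=3
i=1  r:2+0=>2  c:2·3+1=>7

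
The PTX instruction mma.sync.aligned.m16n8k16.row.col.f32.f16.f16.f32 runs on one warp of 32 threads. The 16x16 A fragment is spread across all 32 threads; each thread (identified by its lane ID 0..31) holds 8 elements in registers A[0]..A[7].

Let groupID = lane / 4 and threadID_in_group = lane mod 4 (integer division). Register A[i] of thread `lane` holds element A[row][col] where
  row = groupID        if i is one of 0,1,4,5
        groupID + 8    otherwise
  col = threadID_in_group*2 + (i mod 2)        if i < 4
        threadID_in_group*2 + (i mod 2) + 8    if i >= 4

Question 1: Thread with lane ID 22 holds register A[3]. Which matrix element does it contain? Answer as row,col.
13,5

lane 22: G=5 (22/4), T=2 (22%4)
i=3: r=5+8=13, c=2*2+1+0=5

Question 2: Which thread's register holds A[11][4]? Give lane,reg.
14,2

r=11->g=3,rb=1  c=4->cb=0,t=2,b0=0
L=3*4+2=14  i=0*4+1*2+0=2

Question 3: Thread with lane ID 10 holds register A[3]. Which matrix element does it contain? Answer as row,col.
10,5

lane 10: grp=2 (10/4), tig=2 (10%4)
i=3: r=2+8=10, c=2*2+1+0=5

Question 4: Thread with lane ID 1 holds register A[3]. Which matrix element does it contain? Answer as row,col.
lane 1: g=0 (1/4), t=1 (1%4)
i=3: r=0+8=8, c=1*2+1+0=3

8,3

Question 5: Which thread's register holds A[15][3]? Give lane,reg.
29,3

r=15->g=7,rb=1  c=3->cb=0,t=1,b0=1
L=7*4+1=29  i=0*4+1*2+1=3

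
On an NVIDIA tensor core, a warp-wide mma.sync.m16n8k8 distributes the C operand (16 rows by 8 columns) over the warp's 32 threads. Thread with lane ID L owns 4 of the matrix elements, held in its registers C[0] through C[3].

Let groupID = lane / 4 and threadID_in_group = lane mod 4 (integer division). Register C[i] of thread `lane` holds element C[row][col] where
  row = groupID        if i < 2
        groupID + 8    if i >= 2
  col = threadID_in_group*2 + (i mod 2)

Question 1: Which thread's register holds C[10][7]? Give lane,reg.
11,3

r=10->g=2,rb=1  c=7->t=3,b0=1
L=2*4+3=11  i=1*2+1=3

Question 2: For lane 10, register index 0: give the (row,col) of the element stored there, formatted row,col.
10: gid=2,tid=2
[0] (2+0,2*2+0) = (2,4)

2,4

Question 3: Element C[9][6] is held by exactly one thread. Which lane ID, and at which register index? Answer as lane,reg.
7,2

r=9->g=1,rb=1  c=6->t=3,b0=0
L=1*4+3=7  i=1*2+0=2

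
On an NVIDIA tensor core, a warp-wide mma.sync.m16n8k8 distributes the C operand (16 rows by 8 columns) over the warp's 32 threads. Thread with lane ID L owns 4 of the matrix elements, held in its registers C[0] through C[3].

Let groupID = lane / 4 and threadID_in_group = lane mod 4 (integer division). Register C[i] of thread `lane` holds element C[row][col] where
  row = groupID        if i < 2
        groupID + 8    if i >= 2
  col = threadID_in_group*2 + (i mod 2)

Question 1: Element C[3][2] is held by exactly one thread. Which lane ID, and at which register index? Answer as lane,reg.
13,0

r=3→G=3,rhi=0  c=2→T=1,p=0
L=3*4+1=13  i=0*2+0=0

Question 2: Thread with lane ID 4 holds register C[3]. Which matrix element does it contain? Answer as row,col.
9,1

lane 4=>4/4=1, 4 mod 4=0
i=3  r:1+8=>9  c:2·0+1=>1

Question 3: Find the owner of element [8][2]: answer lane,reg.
1,2

r=8→G=0,rhi=1  c=2→T=1,p=0
L=0*4+1=1  i=1*2+0=2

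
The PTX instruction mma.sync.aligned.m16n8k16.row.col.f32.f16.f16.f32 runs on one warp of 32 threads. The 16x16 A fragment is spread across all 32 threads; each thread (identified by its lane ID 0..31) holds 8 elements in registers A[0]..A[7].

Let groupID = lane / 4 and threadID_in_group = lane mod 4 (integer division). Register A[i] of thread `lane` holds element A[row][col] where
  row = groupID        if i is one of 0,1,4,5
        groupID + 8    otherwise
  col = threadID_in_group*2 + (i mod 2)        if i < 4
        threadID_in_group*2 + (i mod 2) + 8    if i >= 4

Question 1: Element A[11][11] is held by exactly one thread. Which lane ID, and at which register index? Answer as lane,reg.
13,7

r=11->g=3,rb=1  c=11->cb=1,t=1,b0=1
L=3*4+1=13  i=1*4+1*2+1=7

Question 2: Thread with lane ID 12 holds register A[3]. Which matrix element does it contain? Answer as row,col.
11,1

lane 12=>12/4=3, 12 mod 4=0
i=3  r:3+8=>11  c:2·0+1+0=>1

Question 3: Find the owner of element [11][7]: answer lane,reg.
15,3

r: 11->gid=3,r8=1  c: 7->c8=0,tid=3,i&1=1
L=3*4+3=15  i=0*4+1*2+1=3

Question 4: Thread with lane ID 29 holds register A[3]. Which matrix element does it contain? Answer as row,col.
29: gr=7,th=1
[3] (7+8,1*2+1+0) = (15,3)

15,3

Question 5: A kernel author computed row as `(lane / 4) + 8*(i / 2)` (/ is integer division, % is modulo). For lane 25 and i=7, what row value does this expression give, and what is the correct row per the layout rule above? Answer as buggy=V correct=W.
`(lane / 4) + 8*(i / 2)`[25,7]→30
lane 25→25/4=6, 25 mod 4=1
i=7  r:6+8→14  c:2·1+1+8→11
row: 30 vs 14

buggy=30 correct=14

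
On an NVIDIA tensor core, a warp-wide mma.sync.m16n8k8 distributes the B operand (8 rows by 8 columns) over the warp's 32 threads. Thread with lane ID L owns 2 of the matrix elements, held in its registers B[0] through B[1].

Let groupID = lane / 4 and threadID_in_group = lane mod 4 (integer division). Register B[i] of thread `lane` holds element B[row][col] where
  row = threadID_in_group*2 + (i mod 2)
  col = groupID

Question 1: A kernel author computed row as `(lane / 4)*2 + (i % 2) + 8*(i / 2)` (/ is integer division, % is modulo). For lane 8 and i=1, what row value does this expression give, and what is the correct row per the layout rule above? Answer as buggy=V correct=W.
buggy=5 correct=1

`(lane / 4)*2 + (i % 2) + 8*(i / 2)`[8,1]→5
8: G=2,T=0
[1] (0*2+1,2) = (1,2)
row: 5 vs 1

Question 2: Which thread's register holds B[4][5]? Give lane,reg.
c: 5->gid=5  r: 4->tid=2,i&1=0
L=5*4+2=22  i=0=0

22,0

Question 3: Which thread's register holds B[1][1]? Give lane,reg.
4,1

c:1=>grp=1  r:1=>tig=0,lo=1
L=1*4+0=4  i=1=1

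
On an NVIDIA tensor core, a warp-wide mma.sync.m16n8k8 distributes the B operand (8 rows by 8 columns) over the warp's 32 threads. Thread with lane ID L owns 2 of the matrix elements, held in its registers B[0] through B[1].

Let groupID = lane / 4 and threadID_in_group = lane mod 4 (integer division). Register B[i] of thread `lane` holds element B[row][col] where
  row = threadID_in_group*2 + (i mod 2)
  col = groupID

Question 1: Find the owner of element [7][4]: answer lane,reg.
c: 4->gid=4  r: 7->tid=3,i&1=1
L=4*4+3=19  i=1=1

19,1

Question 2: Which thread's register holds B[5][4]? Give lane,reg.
c=4⇒gr=4  r=5⇒th=2,odd=1
L=4*4+2=18  i=1=1

18,1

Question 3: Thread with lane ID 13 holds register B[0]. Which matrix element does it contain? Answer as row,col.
2,3

lane 13: gr=3 (13/4), th=1 (13%4)
i=0: r=1*2+0=2, c=gr=3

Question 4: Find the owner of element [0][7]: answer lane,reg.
c=7→G=7  r=0→T=0,p=0
L=7*4+0=28  i=0=0

28,0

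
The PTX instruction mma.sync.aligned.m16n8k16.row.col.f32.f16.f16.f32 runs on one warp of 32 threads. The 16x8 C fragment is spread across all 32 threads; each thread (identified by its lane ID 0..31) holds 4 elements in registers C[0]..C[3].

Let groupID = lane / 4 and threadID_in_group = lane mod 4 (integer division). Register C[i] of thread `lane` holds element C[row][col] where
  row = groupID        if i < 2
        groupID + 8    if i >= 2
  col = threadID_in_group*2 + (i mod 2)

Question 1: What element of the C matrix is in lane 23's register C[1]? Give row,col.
lane 23⇒23/4=5, 23 mod 4=3
i=1  r:5+0⇒5  c:2·3+1⇒7

5,7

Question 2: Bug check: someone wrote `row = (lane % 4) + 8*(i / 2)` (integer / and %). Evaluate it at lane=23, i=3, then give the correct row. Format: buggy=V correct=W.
buggy=11 correct=13

`(lane % 4) + 8*(i / 2)`[23,3]⇒11
lane 23⇒23/4=5, 23 mod 4=3
i=3  r:5+8⇒13  c:2·3+1⇒7
row: 11 vs 13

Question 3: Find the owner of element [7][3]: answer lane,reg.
r=7⇒gr=7,Rb=0  c=3⇒th=1,odd=1
L=7*4+1=29  i=0*2+1=1

29,1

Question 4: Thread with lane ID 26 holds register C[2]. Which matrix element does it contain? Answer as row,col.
26: g=6,t=2
[2] (6+8,2*2+0) = (14,4)

14,4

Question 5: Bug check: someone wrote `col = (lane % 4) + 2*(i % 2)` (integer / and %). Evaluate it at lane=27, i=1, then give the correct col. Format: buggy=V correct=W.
`(lane % 4) + 2*(i % 2)`[27,1]=>5
lane 27=>27/4=6, 27 mod 4=3
i=1  r:6+0=>6  c:2·3+1=>7
col: 5 vs 7

buggy=5 correct=7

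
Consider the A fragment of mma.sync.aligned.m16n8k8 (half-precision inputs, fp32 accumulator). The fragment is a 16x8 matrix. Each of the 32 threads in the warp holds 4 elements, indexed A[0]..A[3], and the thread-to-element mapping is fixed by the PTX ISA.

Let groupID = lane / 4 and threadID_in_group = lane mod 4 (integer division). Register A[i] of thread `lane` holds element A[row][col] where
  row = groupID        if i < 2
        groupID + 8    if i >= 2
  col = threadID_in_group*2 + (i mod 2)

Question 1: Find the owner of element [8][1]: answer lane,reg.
r: 8->gid=0,r8=1  c: 1->tid=0,i&1=1
L=0*4+0=0  i=1*2+1=3

0,3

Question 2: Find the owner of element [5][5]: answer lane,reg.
r=5⇒gr=5,Rb=0  c=5⇒th=2,odd=1
L=5*4+2=22  i=0*2+1=1

22,1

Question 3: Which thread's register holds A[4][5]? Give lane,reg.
r=4->g=4,rb=0  c=5->t=2,b0=1
L=4*4+2=18  i=0*2+1=1

18,1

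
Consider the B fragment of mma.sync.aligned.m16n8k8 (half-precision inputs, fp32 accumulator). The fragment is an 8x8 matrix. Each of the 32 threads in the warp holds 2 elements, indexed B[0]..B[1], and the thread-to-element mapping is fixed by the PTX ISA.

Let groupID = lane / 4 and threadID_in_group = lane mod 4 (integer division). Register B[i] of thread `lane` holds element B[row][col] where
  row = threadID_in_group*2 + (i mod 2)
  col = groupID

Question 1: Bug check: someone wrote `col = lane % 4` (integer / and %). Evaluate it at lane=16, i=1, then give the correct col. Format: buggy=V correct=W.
`lane % 4`[16,1]->0
lane 16->16/4=4, 16 mod 4=0
i=1  r:2·0+1->1  c:4
col: 0 vs 4

buggy=0 correct=4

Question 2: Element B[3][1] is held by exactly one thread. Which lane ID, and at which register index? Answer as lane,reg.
5,1

c: 1->gid=1  r: 3->tid=1,i&1=1
L=1*4+1=5  i=1=1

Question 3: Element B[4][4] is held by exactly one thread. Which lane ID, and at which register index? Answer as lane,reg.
c:4=>grp=4  r:4=>tig=2,lo=0
L=4*4+2=18  i=0=0

18,0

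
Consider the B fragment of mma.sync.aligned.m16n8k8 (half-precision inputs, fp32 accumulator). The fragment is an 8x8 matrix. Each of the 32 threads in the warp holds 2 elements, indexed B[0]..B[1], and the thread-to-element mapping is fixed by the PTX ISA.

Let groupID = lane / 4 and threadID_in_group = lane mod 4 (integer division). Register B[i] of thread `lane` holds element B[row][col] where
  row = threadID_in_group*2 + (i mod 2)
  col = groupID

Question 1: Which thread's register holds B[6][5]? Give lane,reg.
c:5=>grp=5  r:6=>tig=3,lo=0
L=5*4+3=23  i=0=0

23,0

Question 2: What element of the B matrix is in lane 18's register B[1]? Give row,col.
5,4

lane 18: gid=4 (18/4), tid=2 (18%4)
i=1: r=2*2+1=5, c=gid=4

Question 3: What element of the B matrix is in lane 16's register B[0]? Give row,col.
L=16->g=16>>2=4, t=16&3=0
[0]->row 0·2+0=0  col g=4

0,4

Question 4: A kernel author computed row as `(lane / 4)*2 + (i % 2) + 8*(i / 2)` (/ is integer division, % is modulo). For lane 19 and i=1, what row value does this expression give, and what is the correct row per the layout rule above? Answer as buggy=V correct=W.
buggy=9 correct=7

`(lane / 4)*2 + (i % 2) + 8*(i / 2)`[19,1]->9
lane 19: g=4 (19/4), t=3 (19%4)
i=1: r=3*2+1=7, c=g=4
row: 9 vs 7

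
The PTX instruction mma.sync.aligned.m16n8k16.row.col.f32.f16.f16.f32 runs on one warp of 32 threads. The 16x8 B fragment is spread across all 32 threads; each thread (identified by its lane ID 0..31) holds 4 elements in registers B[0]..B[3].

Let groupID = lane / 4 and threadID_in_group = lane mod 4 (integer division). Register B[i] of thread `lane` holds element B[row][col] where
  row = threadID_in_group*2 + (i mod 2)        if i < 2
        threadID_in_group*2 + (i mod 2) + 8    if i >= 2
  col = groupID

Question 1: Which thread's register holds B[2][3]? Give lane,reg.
13,0

c: 3->gid=3  r: 2->r8=0,tid=1,i&1=0
L=3*4+1=13  i=0*2+0=0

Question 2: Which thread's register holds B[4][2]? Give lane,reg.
c: 2->gid=2  r: 4->r8=0,tid=2,i&1=0
L=2*4+2=10  i=0*2+0=0

10,0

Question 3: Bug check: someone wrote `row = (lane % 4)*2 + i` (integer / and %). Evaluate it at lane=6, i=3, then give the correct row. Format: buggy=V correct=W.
buggy=7 correct=13

`(lane % 4)*2 + i`[6,3]→7
6: G=1,T=2
[3] (2*2+1+8,1) = (13,1)
row: 7 vs 13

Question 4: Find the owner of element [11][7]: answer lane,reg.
c=7→G=7  r=11→rhi=1,T=1,p=1
L=7*4+1=29  i=1*2+1=3

29,3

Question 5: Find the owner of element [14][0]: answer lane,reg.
c=0->g=0  r=14->rb=1,t=3,b0=0
L=0*4+3=3  i=1*2+0=2

3,2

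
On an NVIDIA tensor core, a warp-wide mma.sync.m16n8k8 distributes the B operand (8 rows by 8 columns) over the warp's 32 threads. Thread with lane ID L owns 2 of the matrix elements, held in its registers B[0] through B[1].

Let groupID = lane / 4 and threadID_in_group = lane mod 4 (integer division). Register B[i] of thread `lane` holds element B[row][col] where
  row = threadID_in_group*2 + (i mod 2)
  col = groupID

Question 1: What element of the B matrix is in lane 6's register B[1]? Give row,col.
6: G=1,T=2
[1] (2*2+1,1) = (5,1)

5,1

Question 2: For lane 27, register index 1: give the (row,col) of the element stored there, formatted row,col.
7,6

lane 27→27/4=6, 27 mod 4=3
i=1  r:2·3+1→7  c:6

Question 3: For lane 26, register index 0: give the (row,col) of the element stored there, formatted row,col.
L=26->g=26>>2=6, t=26&3=2
[0]->row 2·2+0=4  col g=6

4,6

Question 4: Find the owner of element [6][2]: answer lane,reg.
c=2→G=2  r=6→T=3,p=0
L=2*4+3=11  i=0=0

11,0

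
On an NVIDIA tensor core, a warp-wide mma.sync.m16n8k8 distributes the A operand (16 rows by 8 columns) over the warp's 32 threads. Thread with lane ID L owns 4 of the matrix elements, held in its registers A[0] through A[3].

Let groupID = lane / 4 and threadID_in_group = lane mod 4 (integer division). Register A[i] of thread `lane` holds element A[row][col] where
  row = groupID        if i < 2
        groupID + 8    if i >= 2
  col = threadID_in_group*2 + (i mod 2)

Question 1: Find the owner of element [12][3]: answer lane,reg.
r=12→G=4,rhi=1  c=3→T=1,p=1
L=4*4+1=17  i=1*2+1=3

17,3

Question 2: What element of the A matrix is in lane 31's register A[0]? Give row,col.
7,6

31: grp=7,tig=3
[0] (7+0,3*2+0) = (7,6)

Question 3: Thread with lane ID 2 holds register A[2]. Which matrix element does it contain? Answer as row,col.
8,4

lane 2→2/4=0, 2 mod 4=2
i=2  r:0+8→8  c:2·2+0→4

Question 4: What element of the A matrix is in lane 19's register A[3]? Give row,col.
12,7

lane 19⇒19/4=4, 19 mod 4=3
i=3  r:4+8⇒12  c:2·3+1⇒7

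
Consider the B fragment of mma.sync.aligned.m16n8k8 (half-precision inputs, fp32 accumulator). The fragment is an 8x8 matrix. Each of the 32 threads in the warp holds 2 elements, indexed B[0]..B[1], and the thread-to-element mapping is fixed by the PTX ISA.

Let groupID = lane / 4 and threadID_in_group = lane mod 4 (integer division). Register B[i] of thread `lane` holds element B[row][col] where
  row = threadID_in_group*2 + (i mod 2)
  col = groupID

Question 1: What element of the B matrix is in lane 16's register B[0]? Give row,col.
0,4

16: gr=4,th=0
[0] (0*2+0,4) = (0,4)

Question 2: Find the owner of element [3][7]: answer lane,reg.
c=7->g=7  r=3->t=1,b0=1
L=7*4+1=29  i=1=1

29,1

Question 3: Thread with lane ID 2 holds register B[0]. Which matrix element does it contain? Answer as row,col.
4,0

lane 2: g=0 (2/4), t=2 (2%4)
i=0: r=2*2+0=4, c=g=0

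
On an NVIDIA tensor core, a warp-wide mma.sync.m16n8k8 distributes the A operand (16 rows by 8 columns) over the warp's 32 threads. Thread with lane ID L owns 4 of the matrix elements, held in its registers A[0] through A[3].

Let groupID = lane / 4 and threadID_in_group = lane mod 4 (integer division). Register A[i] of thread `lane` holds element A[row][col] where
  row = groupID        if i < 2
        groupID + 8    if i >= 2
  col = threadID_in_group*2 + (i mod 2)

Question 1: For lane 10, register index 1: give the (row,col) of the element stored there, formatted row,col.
2,5

lane 10->10/4=2, 10 mod 4=2
i=1  r:2+0->2  c:2·2+1->5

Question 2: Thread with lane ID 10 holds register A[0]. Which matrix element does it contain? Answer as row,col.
lane 10→10/4=2, 10 mod 4=2
i=0  r:2+0→2  c:2·2+0→4

2,4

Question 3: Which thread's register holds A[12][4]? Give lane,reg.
18,2

r=12→G=4,rhi=1  c=4→T=2,p=0
L=4*4+2=18  i=1*2+0=2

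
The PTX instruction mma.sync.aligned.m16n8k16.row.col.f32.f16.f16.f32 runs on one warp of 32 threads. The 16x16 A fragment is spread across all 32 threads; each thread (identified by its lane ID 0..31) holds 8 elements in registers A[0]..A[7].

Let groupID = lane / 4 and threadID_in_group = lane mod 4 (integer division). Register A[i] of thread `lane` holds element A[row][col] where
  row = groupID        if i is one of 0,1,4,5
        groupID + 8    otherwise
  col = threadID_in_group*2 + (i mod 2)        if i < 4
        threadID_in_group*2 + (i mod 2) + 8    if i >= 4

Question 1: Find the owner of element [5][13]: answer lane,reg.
22,5

r=5⇒gr=5,Rb=0  c=13⇒Cb=1,th=2,odd=1
L=5*4+2=22  i=1*4+0*2+1=5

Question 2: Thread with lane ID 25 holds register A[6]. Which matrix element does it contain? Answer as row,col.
14,10

25: grp=6,tig=1
[6] (6+8,1*2+0+8) = (14,10)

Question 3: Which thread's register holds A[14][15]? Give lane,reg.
27,7

r=14⇒gr=6,Rb=1  c=15⇒Cb=1,th=3,odd=1
L=6*4+3=27  i=1*4+1*2+1=7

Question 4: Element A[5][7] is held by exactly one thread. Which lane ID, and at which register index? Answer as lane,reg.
r=5→G=5,rhi=0  c=7→chi=0,T=3,p=1
L=5*4+3=23  i=0*4+0*2+1=1

23,1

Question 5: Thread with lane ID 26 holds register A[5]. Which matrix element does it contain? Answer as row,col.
6,13

26: grp=6,tig=2
[5] (6+0,2*2+1+8) = (6,13)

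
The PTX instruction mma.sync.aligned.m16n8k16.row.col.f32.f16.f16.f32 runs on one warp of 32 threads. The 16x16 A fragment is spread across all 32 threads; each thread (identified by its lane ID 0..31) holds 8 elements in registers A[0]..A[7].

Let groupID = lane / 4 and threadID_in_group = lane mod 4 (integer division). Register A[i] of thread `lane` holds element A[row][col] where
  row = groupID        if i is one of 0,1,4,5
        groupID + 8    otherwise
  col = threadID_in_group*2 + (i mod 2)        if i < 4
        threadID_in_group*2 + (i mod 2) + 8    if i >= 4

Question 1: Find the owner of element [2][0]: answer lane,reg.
r:2=>grp=2,rB=0  c:0=>cB=0,tig=0,lo=0
L=2*4+0=8  i=0*4+0*2+0=0

8,0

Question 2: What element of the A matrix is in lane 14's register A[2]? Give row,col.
L=14⇒gr=14>>2=3, th=14&3=2
[2]⇒row 3+8=11  col 2·2+0+0=4

11,4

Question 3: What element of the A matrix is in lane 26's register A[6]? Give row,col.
lane 26: g=6 (26/4), t=2 (26%4)
i=6: r=6+8=14, c=2*2+0+8=12

14,12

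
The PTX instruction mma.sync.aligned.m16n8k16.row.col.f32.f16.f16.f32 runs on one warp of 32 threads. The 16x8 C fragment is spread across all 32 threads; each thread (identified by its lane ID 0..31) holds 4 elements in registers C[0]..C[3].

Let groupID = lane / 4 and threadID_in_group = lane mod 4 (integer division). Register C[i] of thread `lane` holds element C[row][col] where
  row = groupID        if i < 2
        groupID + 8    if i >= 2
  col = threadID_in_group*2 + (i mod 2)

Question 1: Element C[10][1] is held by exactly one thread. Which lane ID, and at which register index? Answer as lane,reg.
r=10->g=2,rb=1  c=1->t=0,b0=1
L=2*4+0=8  i=1*2+1=3

8,3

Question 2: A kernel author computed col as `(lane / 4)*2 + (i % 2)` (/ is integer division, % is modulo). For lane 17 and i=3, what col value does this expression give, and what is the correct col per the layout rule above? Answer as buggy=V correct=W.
`(lane / 4)*2 + (i % 2)`[17,3]⇒9
lane 17: gr=4 (17/4), th=1 (17%4)
i=3: r=4+8=12, c=1*2+1=3
col: 9 vs 3

buggy=9 correct=3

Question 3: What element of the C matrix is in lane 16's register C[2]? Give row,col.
lane 16->16/4=4, 16 mod 4=0
i=2  r:4+8->12  c:2·0+0->0

12,0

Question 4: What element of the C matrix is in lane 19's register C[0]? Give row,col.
4,6

lane 19=>19/4=4, 19 mod 4=3
i=0  r:4+0=>4  c:2·3+0=>6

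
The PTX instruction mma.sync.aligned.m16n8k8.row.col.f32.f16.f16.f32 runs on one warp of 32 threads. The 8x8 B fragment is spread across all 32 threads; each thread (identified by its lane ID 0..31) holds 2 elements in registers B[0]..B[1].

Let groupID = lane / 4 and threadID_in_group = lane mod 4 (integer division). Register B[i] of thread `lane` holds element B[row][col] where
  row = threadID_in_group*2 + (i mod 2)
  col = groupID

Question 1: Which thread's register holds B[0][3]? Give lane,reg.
c=3→G=3  r=0→T=0,p=0
L=3*4+0=12  i=0=0

12,0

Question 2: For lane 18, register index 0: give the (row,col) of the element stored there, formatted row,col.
4,4

18: gr=4,th=2
[0] (2*2+0,4) = (4,4)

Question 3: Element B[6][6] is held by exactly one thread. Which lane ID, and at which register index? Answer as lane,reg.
27,0

c=6⇒gr=6  r=6⇒th=3,odd=0
L=6*4+3=27  i=0=0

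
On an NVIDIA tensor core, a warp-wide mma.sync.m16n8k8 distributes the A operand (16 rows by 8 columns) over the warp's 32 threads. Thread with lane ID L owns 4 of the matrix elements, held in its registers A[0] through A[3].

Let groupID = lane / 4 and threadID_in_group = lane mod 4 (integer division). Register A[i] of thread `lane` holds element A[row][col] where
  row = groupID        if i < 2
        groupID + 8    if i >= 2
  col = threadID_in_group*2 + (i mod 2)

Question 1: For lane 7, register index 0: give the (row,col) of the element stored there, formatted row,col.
L=7->g=7>>2=1, t=7&3=3
[0]->row 1+0=1  col 3·2+0=6

1,6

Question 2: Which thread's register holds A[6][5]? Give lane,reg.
r: 6->gid=6,r8=0  c: 5->tid=2,i&1=1
L=6*4+2=26  i=0*2+1=1

26,1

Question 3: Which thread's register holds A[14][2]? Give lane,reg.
25,2

r=14->g=6,rb=1  c=2->t=1,b0=0
L=6*4+1=25  i=1*2+0=2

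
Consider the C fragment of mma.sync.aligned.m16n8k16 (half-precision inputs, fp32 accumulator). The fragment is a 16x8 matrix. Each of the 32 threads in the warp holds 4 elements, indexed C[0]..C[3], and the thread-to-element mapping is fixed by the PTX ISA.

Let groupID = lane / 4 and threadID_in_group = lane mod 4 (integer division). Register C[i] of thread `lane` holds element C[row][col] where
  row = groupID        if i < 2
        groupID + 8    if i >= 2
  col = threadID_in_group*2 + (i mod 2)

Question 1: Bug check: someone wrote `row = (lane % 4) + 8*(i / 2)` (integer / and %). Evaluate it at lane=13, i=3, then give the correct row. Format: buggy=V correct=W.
`(lane % 4) + 8*(i / 2)`[13,3]⇒9
L=13⇒gr=13>>2=3, th=13&3=1
[3]⇒row 3+8=11  col 1·2+1=3
row: 9 vs 11

buggy=9 correct=11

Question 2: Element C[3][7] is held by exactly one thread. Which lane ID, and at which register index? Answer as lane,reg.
15,1

r=3⇒gr=3,Rb=0  c=7⇒th=3,odd=1
L=3*4+3=15  i=0*2+1=1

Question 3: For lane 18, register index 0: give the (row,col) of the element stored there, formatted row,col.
18: gr=4,th=2
[0] (4+0,2*2+0) = (4,4)

4,4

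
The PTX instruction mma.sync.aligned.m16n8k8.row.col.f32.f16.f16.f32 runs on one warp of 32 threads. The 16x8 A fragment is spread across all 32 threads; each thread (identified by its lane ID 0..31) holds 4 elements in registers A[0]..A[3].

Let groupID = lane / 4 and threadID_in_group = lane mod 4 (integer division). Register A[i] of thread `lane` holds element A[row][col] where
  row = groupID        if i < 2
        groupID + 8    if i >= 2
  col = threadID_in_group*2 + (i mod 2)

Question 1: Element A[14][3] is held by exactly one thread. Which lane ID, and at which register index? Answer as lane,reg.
25,3

r:14=>grp=6,rB=1  c:3=>tig=1,lo=1
L=6*4+1=25  i=1*2+1=3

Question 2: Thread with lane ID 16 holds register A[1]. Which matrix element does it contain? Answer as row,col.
lane 16->16/4=4, 16 mod 4=0
i=1  r:4+0->4  c:2·0+1->1

4,1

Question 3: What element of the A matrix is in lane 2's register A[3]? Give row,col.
L=2→G=2>>2=0, T=2&3=2
[3]→row 0+8=8  col 2·2+1=5

8,5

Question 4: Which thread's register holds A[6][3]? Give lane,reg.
25,1

r:6=>grp=6,rB=0  c:3=>tig=1,lo=1
L=6*4+1=25  i=0*2+1=1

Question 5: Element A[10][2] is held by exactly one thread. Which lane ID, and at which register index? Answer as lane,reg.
r=10→G=2,rhi=1  c=2→T=1,p=0
L=2*4+1=9  i=1*2+0=2

9,2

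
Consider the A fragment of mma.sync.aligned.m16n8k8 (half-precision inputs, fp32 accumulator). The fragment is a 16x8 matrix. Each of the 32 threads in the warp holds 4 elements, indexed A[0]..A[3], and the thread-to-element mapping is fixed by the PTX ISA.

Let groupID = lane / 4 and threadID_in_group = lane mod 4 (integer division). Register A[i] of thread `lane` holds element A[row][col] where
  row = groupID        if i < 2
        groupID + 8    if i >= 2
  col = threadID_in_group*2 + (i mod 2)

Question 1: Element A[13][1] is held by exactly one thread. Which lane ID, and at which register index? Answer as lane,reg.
20,3

r=13⇒gr=5,Rb=1  c=1⇒th=0,odd=1
L=5*4+0=20  i=1*2+1=3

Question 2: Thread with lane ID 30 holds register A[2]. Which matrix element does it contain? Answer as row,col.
15,4

lane 30: grp=7 (30/4), tig=2 (30%4)
i=2: r=7+8=15, c=2*2+0=4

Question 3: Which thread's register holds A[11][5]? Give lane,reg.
14,3

r=11→G=3,rhi=1  c=5→T=2,p=1
L=3*4+2=14  i=1*2+1=3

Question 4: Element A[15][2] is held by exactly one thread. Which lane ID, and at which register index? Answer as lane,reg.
29,2

r=15->g=7,rb=1  c=2->t=1,b0=0
L=7*4+1=29  i=1*2+0=2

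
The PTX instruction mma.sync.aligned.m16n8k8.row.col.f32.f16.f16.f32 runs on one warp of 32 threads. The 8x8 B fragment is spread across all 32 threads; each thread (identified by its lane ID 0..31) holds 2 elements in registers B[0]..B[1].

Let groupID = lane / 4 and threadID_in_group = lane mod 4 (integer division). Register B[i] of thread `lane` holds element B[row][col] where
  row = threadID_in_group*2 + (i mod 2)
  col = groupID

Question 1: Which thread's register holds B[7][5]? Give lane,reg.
23,1

c=5->g=5  r=7->t=3,b0=1
L=5*4+3=23  i=1=1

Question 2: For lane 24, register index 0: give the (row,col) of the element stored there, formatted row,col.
24: grp=6,tig=0
[0] (0*2+0,6) = (0,6)

0,6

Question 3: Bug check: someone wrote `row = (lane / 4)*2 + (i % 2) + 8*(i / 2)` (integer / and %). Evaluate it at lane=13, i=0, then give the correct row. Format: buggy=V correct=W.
buggy=6 correct=2

`(lane / 4)*2 + (i % 2) + 8*(i / 2)`[13,0]->6
lane 13: g=3 (13/4), t=1 (13%4)
i=0: r=1*2+0=2, c=g=3
row: 6 vs 2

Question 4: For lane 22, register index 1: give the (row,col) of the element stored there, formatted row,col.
lane 22->22/4=5, 22 mod 4=2
i=1  r:2·2+1->5  c:5

5,5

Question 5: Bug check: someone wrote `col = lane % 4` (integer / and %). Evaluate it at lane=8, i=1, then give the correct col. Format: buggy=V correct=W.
buggy=0 correct=2

`lane % 4`[8,1]->0
lane 8: gid=2 (8/4), tid=0 (8%4)
i=1: r=0*2+1=1, c=gid=2
col: 0 vs 2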